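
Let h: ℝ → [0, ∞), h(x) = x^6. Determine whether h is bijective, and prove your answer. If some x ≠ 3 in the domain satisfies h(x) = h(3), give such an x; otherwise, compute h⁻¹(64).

h(3) = 729 = (−3)^6 = h(−3) (since 6 is even), with 3 ≠ −3. So h is not injective, hence not bijective.
For the follow-up, such an x exists: taking x = −3 ∈ ℝ gives h(−3) = 729 = h(3) with −3 ≠ 3.

-3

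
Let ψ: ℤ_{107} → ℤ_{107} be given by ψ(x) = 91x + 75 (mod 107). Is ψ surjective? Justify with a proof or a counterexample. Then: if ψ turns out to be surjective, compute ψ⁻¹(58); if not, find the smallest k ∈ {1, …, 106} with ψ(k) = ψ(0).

88

Since gcd(91, 107) = 1, 91 is invertible modulo 107. Euclid's algorithm: 107 = 1·91 + 16, 91 = 5·16 + 11, 16 = 1·11 + 5, 11 = 2·5 + 1; back-substituting gives 1 = 20·91 − 17·107, so 91⁻¹ ≡ 20 (mod 107).
For any y ∈ ℤ_{107}, x = 20(y − 75) mod 107 satisfies ψ(x) = 91·20(y − 75) + 75 ≡ y (since 91·20 ≡ 1 mod 107). So every y has a preimage.
Hence ψ is surjective.
Since ψ is surjective, we compute ψ⁻¹(58): solve 91x + 75 ≡ 58 (mod 107), i.e. 91x ≡ 90 (mod 107).
Multiplying by 91⁻¹ = 20 gives x ≡ 20·90 = 1800 = 16·107 + 88 ≡ 88 (mod 107).
Check: ψ(88) = 91·88 + 75 = 8083 = 75·107 + 58 ≡ 58 (mod 107).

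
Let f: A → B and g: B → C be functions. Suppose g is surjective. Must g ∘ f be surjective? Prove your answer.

No. Take A = {1}, B = C = {1, 2, 3, 4, 5}, f(1) = 1, and g = identity (surjective).
Then (g ∘ f)(1) = 1, and 5 ∈ C has no preimage under g ∘ f, so g ∘ f is not surjective.

not surjective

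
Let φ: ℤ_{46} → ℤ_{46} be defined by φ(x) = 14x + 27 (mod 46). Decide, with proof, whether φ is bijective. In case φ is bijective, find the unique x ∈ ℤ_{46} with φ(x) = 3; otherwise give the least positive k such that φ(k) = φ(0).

23

We have gcd(14, 46) = 2 > 1. Taking a = 0 and b = 23: φ(0) = 27 and φ(23) = 14·23 + 27 = 349 ≡ 27 (mod 46).
So φ(0) = φ(23) while 0 ≠ 23, so φ is not injective, hence not bijective.
Since φ is not bijective, we find the least positive k with φ(k) = φ(0): this means 14k ≡ 0 (mod 46), i.e. 46 ∣ 14k. Since gcd(14, 46) = 2, dividing through by 2 this holds exactly when 23 ∣ 7k, and as gcd(7, 23) = 1, exactly when 23 ∣ k.
The smallest positive such k is 23.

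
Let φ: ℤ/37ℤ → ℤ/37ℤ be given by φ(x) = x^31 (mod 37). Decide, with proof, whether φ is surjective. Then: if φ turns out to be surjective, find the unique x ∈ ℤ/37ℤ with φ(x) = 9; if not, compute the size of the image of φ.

16

Since 37 is prime, the nonzero elements of ℤ/37ℤ form a cyclic group of order 36.
As gcd(31, 36) = 1, raising to the 31st power is a bijection on this group: if s^31 ≡ t^31 then (st^{−1})^31 = 1, and the only element of order dividing gcd(31, 36) = 1 is 1, so s = t.
With φ(0) = 0 this makes φ injective on all of ℤ/37ℤ, hence bijective (finite equal-size domain and codomain). In particular φ is surjective.
Since φ is surjective, we find the preimage of 9. The inverse of x ↦ x^31 on (ℤ/37ℤ)^× is x ↦ x^7, because 31·7 = 217 = 6·36 + 1 ≡ 1 (mod 36) and x^{36} = 1 for x ≠ 0 (Fermat). So φ⁻¹(9) = 9^7 mod 37.
Repeated squaring mod 37: 9^1 ≡ 9, 9^2 ≡ 9² = 81 ≡ 7, 9^4 ≡ 7² = 49 ≡ 12. Since 7 = 4 + 2 + 1, 9^7 ≡ 12·7·9: 12·7 = 84 ≡ 10, then 10·9 = 90 ≡ 16. So 9^7 ≡ 16 (mod 37).
Hence φ⁻¹(9) = 16.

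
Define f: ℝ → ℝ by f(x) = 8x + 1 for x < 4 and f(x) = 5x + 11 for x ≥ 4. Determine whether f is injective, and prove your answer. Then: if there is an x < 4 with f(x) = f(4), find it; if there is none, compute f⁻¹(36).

15/4

Both pieces are strictly increasing (slopes 8 and 5), so each is injective on its own interval.
The left piece maps (−∞, 4) onto (−∞, 33); the right piece maps [4, ∞) onto [31, ∞).
These images overlap. In particular f(4) = 31 (right piece), and solving 8x + 1 = 31 on the left piece gives x = 15/4 < 4.
So f(15/4) = f(4) with 15/4 ≠ 4, and f is not injective. This x = 15/4 is the requested value below 4.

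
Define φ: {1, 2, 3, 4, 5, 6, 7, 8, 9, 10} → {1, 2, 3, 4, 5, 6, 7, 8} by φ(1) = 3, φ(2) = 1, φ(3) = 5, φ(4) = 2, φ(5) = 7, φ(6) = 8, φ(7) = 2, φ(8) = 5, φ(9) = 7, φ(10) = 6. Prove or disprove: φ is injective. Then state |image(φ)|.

7

φ(4) = 2 = φ(7) with 4 ≠ 7, so φ is not injective.
The image of φ is {1, 2, 3, 5, 6, 7, 8}, which has 7 elements.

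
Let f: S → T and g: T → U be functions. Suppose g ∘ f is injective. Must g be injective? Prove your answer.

not injective

No. Take S = {1}, T = {1, 2}, U = {1, 2}, f(a) = a for each a ∈ S, and g(b) = 1 if b ∈ {1, 2} else g(b) = b.
Then g ∘ f = f is injective (S ⊂ T and f is the inclusion), but g(1) = g(2) = 1 with 1 ≠ 2, so g is not injective.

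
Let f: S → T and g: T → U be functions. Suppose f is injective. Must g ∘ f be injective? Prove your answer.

No. Take S = T = U = {0, 1, 2}, f = identity (injective), and g(x) = 0 for every x.
Then (g ∘ f)(0) = 0 = (g ∘ f)(2) with 0 ≠ 2, so g ∘ f is not injective.

not injective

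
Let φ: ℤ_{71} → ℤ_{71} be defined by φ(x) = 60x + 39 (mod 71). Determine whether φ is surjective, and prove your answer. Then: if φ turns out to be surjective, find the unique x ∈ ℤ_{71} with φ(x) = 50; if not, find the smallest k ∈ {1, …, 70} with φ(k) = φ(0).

70

Since gcd(60, 71) = 1, 60 is invertible modulo 71. Euclid's algorithm: 71 = 1·60 + 11, 60 = 5·11 + 5, 11 = 2·5 + 1; back-substituting gives 1 = 58·60 − 49·71, so 60⁻¹ ≡ 58 (mod 71).
For any y ∈ ℤ_{71}, x = 58(y − 39) mod 71 satisfies φ(x) = 60·58(y − 39) + 39 ≡ y (since 60·58 ≡ 1 mod 71). So every y has a preimage.
Hence φ is surjective.
Since φ is surjective, we find φ⁻¹(50): we need 60x ≡ 50 − 39 ≡ 11 (mod 71). Using 60⁻¹ = 58: x ≡ 58·11 = 638 = 8·71 + 70, so x = 70.
Check: φ(70) = 60·70 + 39 = 4239 = 59·71 + 50 ≡ 50 (mod 71).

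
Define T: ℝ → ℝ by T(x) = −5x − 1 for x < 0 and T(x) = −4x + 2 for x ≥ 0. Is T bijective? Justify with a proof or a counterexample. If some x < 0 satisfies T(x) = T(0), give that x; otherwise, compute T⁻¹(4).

Both pieces are strictly decreasing (slopes −5 and −4), so each is injective on its own interval.
The left piece maps (−∞, 0) onto (−1, ∞); the right piece maps [0, ∞) onto (−∞, 2].
These images overlap. In particular T(0) = 2 (right piece), and solving −5x − 1 = 2 on the left piece gives x = −3/5 < 0.
So T(−3/5) = T(0) with −3/5 ≠ 0, and T is not injective, hence not bijective. This x = −3/5 is the requested value below 0.

-3/5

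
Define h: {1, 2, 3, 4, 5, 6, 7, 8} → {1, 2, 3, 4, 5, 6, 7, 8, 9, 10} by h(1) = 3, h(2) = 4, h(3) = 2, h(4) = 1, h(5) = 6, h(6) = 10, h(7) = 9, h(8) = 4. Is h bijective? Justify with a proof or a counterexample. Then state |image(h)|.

7

h(2) = 4 = h(8) with 2 ≠ 8, so h is not injective, hence not bijective.
The image of h is {1, 2, 3, 4, 6, 9, 10}, which has 7 elements.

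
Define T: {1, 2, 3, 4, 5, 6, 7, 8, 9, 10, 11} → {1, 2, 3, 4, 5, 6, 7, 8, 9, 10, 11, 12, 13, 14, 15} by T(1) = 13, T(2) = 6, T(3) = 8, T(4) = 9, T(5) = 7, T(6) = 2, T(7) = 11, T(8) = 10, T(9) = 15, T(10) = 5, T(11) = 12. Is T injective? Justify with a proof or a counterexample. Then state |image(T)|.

11

The values T(1), …, T(11) are 13, 6, 8, 9, 7, 2, 11, 10, 15, 5, 12 — all distinct.
So T(s) = T(t) only when s = t, and T is injective.
The image of T is {2, 5, 6, 7, 8, 9, 10, 11, 12, 13, 15}, which has 11 elements.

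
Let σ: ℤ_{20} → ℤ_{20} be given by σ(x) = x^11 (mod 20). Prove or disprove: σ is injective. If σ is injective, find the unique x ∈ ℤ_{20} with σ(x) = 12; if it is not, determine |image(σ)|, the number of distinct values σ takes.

15

σ(0) = 0^11 = 0.
σ(10): Repeated squaring mod 20: 10^1 ≡ 10, 10^2 ≡ 10² = 100 ≡ 0, 10^4 ≡ 0² = 0, 10^8 ≡ 0² = 0. Since 11 = 8 + 2 + 1, 10^11 ≡ 0·0·10: 0·0 = 0, then 0·10 = 0. So 10^11 ≡ 0 (mod 20).
So σ(0) = σ(10) = 0 while 0 ≠ 10, hence σ is not injective.
Since σ is not injective, we determine |image(σ)|. Computing x^11 mod 20 for each x (by repeated squaring, reducing mod 20 at every step), the values σ(0), σ(1), …, σ(19) are: 0, 1, 8, 7, 4, 5, 16, 3, 12, 9, 0, 11, 8, 17, 4, 15, 16, 13, 12, 19.
The distinct values are {0, 1, 3, 4, 5, 7, 8, 9, 11, 12, 13, 15, 16, 17, 19}; there are 15 of them.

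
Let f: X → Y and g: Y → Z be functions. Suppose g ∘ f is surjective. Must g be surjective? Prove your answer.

Let c ∈ Z. Since g ∘ f is surjective, some a ∈ X has g(f(a)) = c. Then b = f(a) ∈ Y satisfies g(b) = c. So g is surjective.

surjective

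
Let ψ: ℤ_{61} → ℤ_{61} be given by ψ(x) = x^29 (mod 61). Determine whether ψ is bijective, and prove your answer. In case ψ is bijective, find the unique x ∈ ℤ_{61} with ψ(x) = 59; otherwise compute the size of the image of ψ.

Since 61 is prime, the nonzero elements of ℤ_{61} form a cyclic group of order 60.
As gcd(29, 60) = 1, raising to the 29th power is a bijection on this group: if x_1^29 ≡ x_2^29 then (x_1x_2^{−1})^29 = 1, and the only element of order dividing gcd(29, 60) = 1 is 1, so x_1 = x_2.
With ψ(0) = 0 this makes ψ injective on all of ℤ_{61}, hence bijective (finite equal-size domain and codomain). In particular ψ is bijective.
Since ψ is bijective, we find the preimage of 59. The inverse of x ↦ x^29 on (ℤ_{61})^× is x ↦ x^29, because 29·29 = 841 = 14·60 + 1 ≡ 1 (mod 60) and x^{60} = 1 for x ≠ 0 (Fermat). So ψ⁻¹(59) = 59^29 mod 61.
Repeated squaring mod 61: 59^1 ≡ 59, 59^2 ≡ 59² = 3481 ≡ 4, 59^4 ≡ 4² = 16, 59^8 ≡ 16² = 256 ≡ 12, 59^16 ≡ 12² = 144 ≡ 22. Since 29 = 16 + 8 + 4 + 1, 59^29 ≡ 22·12·16·59: 22·12 = 264 ≡ 20, then 20·16 = 320 ≡ 15, then 15·59 = 885 ≡ 31. So 59^29 ≡ 31 (mod 61).
Hence ψ⁻¹(59) = 31.

31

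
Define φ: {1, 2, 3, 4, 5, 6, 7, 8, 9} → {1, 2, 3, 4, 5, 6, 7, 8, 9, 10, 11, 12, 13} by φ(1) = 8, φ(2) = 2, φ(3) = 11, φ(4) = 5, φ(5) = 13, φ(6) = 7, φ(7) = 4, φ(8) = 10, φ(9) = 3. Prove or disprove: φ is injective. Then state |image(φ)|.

9

The values φ(1), …, φ(9) are 8, 2, 11, 5, 13, 7, 4, 10, 3 — all distinct.
So φ(s) = φ(t) only when s = t, and φ is injective.
The image of φ is {2, 3, 4, 5, 7, 8, 10, 11, 13}, which has 9 elements.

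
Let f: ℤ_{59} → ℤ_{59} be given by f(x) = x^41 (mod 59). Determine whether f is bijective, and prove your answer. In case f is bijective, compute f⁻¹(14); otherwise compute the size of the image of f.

43

Since 59 is prime, the nonzero elements of ℤ_{59} form a cyclic group of order 58.
As gcd(41, 58) = 1, raising to the 41st power is a bijection on this group: if a^41 ≡ b^41 then (ab^{−1})^41 = 1, and the only element of order dividing gcd(41, 58) = 1 is 1, so a = b.
With f(0) = 0 this makes f injective on all of ℤ_{59}, hence bijective (finite equal-size domain and codomain). In particular f is bijective.
Since f is bijective, we find the preimage of 14. The inverse of x ↦ x^41 on (ℤ_{59})^× is x ↦ x^17, because 41·17 = 697 = 12·58 + 1 ≡ 1 (mod 58) and x^{58} = 1 for x ≠ 0 (Fermat). So f⁻¹(14) = 14^17 mod 59.
Repeated squaring mod 59: 14^1 ≡ 14, 14^2 ≡ 14² = 196 ≡ 19, 14^4 ≡ 19² = 361 ≡ 7, 14^8 ≡ 7² = 49, 14^16 ≡ 49² = 2401 ≡ 41. Since 17 = 16 + 1, 14^17 ≡ 41·14: 41·14 = 574 ≡ 43. So 14^17 ≡ 43 (mod 59).
Hence f⁻¹(14) = 43.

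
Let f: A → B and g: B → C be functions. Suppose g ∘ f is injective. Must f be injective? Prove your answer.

injective

Suppose f(x_1) = f(x_2). Applying g: (g ∘ f)(x_1) = (g ∘ f)(x_2). Since g ∘ f is injective, x_1 = x_2. So f is injective.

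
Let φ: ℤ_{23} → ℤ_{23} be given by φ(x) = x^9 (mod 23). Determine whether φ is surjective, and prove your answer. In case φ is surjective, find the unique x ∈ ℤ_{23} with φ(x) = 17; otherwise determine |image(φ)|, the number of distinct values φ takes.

21

Since 23 is prime, the nonzero elements of ℤ_{23} form a cyclic group of order 22.
As gcd(9, 22) = 1, raising to the 9th power is a bijection on this group: if s^9 ≡ t^9 then (st^{−1})^9 = 1, and the only element of order dividing gcd(9, 22) = 1 is 1, so s = t.
With φ(0) = 0 this makes φ injective on all of ℤ_{23}, hence bijective (finite equal-size domain and codomain). In particular φ is surjective.
Since φ is surjective, we find the preimage of 17. The inverse of x ↦ x^9 on (ℤ_{23})^× is x ↦ x^5, because 9·5 = 45 = 2·22 + 1 ≡ 1 (mod 22) and x^{22} = 1 for x ≠ 0 (Fermat). So φ⁻¹(17) = 17^5 mod 23.
Repeated squaring mod 23: 17^1 ≡ 17, 17^2 ≡ 17² = 289 ≡ 13, 17^4 ≡ 13² = 169 ≡ 8. Since 5 = 4 + 1, 17^5 ≡ 8·17: 8·17 = 136 ≡ 21. So 17^5 ≡ 21 (mod 23).
Hence φ⁻¹(17) = 21.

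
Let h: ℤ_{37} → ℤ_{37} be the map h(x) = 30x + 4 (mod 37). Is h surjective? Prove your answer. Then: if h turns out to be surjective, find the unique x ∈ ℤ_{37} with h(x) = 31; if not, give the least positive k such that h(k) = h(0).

12

Recall that h is surjective if every y in the codomain equals h(x) for some x in the domain.
Since gcd(30, 37) = 1, 30 is invertible modulo 37. Euclid's algorithm: 37 = 1·30 + 7, 30 = 4·7 + 2, 7 = 3·2 + 1; back-substituting gives 1 = 21·30 − 17·37, so 30⁻¹ ≡ 21 (mod 37).
For any y ∈ ℤ_{37}, x = 21(y − 4) mod 37 satisfies h(x) = 30·21(y − 4) + 4 ≡ y (since 30·21 ≡ 1 mod 37). So every y has a preimage.
Thus h is surjective.
Since h is surjective, we compute h⁻¹(31): solve 30x + 4 ≡ 31 (mod 37), i.e. 30x ≡ 27 (mod 37).
Multiplying by 30⁻¹ = 21 gives x ≡ 21·27 = 567 = 15·37 + 12 ≡ 12 (mod 37).
Check: h(12) = 30·12 + 4 = 364 = 9·37 + 31 ≡ 31 (mod 37).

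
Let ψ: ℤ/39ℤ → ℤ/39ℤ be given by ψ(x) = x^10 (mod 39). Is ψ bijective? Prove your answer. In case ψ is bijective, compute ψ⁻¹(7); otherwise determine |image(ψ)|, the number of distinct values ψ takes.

14

ψ(5): Repeated squaring mod 39: 5^1 ≡ 5, 5^2 ≡ 5² = 25, 5^4 ≡ 25² = 625 ≡ 1, 5^8 ≡ 1² = 1. Since 10 = 8 + 2, 5^10 ≡ 1·25: 1·25 = 25. So 5^10 ≡ 25 (mod 39).
ψ(8): Repeated squaring mod 39: 8^1 ≡ 8, 8^2 ≡ 8² = 64 ≡ 25, 8^4 ≡ 25² = 625 ≡ 1, 8^8 ≡ 1² = 1. Since 10 = 8 + 2, 8^10 ≡ 1·25: 1·25 = 25. So 8^10 ≡ 25 (mod 39).
So ψ(5) = ψ(8) = 25 while 5 ≠ 8, thus ψ is not injective, hence not bijective.
Since ψ is not bijective, we determine |image(ψ)|. Computing x^10 mod 39 for each x (by repeated squaring, reducing mod 39 at every step), the values ψ(0), ψ(1), …, ψ(38) are: 0, 1, 10, 3, 22, 25, 30, 4, 25, 9, 16, 10, 27, 13, 1, 36, 16, 22, 12, 4, 4, 12, 22, 16, 36, 1, 13, 27, 10, 16, 9, 25, 4, 30, 25, 22, 3, 10, 1.
The distinct values are {0, 1, 3, 4, 9, 10, 12, 13, 16, 22, 25, 27, 30, 36}; there are 14 of them.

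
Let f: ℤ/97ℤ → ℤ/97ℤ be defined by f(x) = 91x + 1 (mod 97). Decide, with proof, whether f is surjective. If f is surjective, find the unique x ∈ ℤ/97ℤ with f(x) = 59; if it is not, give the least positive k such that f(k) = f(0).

55

Since gcd(91, 97) = 1, 91 is invertible modulo 97. Euclid's algorithm: 97 = 1·91 + 6, 91 = 15·6 + 1; back-substituting gives 1 = 16·91 − 15·97, so 91⁻¹ ≡ 16 (mod 97).
Then y ↦ 16(y − 1) is a two-sided inverse to f, so every y ∈ ℤ/97ℤ has a preimage.
So f is surjective.
Since f is surjective, we compute f⁻¹(59): solve 91x + 1 ≡ 59 (mod 97), i.e. 91x ≡ 58 (mod 97).
Multiplying by 91⁻¹ = 16 gives x ≡ 16·58 = 928 = 9·97 + 55 ≡ 55 (mod 97).
Check: f(55) = 91·55 + 1 = 5006 = 51·97 + 59 ≡ 59 (mod 97).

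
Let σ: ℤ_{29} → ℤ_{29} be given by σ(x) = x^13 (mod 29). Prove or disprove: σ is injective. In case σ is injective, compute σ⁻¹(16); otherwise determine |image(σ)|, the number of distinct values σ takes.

20

Since 29 is prime, the nonzero elements of ℤ_{29} form a cyclic group of order 28.
As gcd(13, 28) = 1, raising to the 13th power is a bijection on this group: if a^13 ≡ b^13 then (ab^{−1})^13 = 1, and the only element of order dividing gcd(13, 28) = 1 is 1, so a = b.
With σ(0) = 0 this makes σ injective on all of ℤ_{29}, hence bijective (finite equal-size domain and codomain). In particular σ is injective.
Since σ is injective, we find the preimage of 16. The inverse of x ↦ x^13 on (ℤ_{29})^× is x ↦ x^13, because 13·13 = 169 = 6·28 + 1 ≡ 1 (mod 28) and x^{28} = 1 for x ≠ 0 (Fermat). So σ⁻¹(16) = 16^13 mod 29.
Repeated squaring mod 29: 16^1 ≡ 16, 16^2 ≡ 16² = 256 ≡ 24, 16^4 ≡ 24² = 576 ≡ 25, 16^8 ≡ 25² = 625 ≡ 16. Since 13 = 8 + 4 + 1, 16^13 ≡ 16·25·16: 16·25 = 400 ≡ 23, then 23·16 = 368 ≡ 20. So 16^13 ≡ 20 (mod 29).
Hence σ⁻¹(16) = 20.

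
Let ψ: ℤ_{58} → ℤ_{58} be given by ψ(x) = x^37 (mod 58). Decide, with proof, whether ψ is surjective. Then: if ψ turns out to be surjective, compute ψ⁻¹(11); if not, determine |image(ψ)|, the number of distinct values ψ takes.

19

Computing x^37 mod 58 for each x (by repeated squaring, reducing mod 58 at every step), the values ψ(0), ψ(1), …, ψ(57) are: 0, 1, 48, 21, 42, 33, 22, 49, 44, 35, 18, 31, 12, 5, 32, 55, 24, 17, 56, 11, 52, 43, 38, 7, 54, 45, 8, 39, 28, 29, 30, 19, 50, 13, 4, 51, 20, 15, 6, 47, 2, 41, 34, 3, 26, 53, 46, 27, 40, 23, 14, 9, 36, 25, 16, 37, 10, 57.
Every element of ℤ_{58} appears exactly once in this list, so ψ is a bijection, and in particular surjective.
Since ψ is surjective, we read off the preimage of 11 from the same table: ψ(19) = 11, so ψ⁻¹(11) = 19.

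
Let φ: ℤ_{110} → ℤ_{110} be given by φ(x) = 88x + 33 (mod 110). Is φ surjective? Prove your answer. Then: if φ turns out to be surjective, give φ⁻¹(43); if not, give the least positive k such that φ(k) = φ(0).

5

Since gcd(88, 110) = 22, we have 88x ≡ 0 (mod 22) for all x, so φ(x) ≡ 11 (mod 22).
But 0 ≢ 11 (mod 22), so 0 ∈ ℤ_{110} has no preimage. Hence φ is not surjective.
Since φ is not surjective, we find the least positive k with φ(k) = φ(0): this means 88k ≡ 0 (mod 110), i.e. 110 ∣ 88k. Since gcd(88, 110) = 22, dividing through by 22 this holds exactly when 5 ∣ 4k, and as gcd(4, 5) = 1, exactly when 5 ∣ k.
The smallest positive such k is 5.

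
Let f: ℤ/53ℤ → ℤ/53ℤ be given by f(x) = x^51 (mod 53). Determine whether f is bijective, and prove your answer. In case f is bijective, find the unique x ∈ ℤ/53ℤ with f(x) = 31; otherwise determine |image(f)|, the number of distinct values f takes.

Since 53 is prime, the nonzero elements of ℤ/53ℤ form a cyclic group of order 52.
As gcd(51, 52) = 1, raising to the 51st power is a bijection on this group: if u^51 ≡ v^51 then (uv^{−1})^51 = 1, and the only element of order dividing gcd(51, 52) = 1 is 1, so u = v.
With f(0) = 0 this makes f injective on all of ℤ/53ℤ, hence bijective (finite equal-size domain and codomain). In particular f is bijective.
Since f is bijective, we find the preimage of 31. The inverse of x ↦ x^51 on (ℤ/53ℤ)^× is x ↦ x^51, because 51·51 = 2601 = 50·52 + 1 ≡ 1 (mod 52) and x^{52} = 1 for x ≠ 0 (Fermat). So f⁻¹(31) = 31^51 mod 53.
Repeated squaring mod 53: 31^1 ≡ 31, 31^2 ≡ 31² = 961 ≡ 7, 31^4 ≡ 7² = 49, 31^8 ≡ 49² = 2401 ≡ 16, 31^16 ≡ 16² = 256 ≡ 44, 31^32 ≡ 44² = 1936 ≡ 28. Since 51 = 32 + 16 + 2 + 1, 31^51 ≡ 28·44·7·31: 28·44 = 1232 ≡ 13, then 13·7 = 91 ≡ 38, then 38·31 = 1178 ≡ 12. So 31^51 ≡ 12 (mod 53).
Hence f⁻¹(31) = 12.

12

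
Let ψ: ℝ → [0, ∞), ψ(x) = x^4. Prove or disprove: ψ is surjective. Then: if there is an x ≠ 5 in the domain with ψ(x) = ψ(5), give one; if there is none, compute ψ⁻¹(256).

-5

For any y ∈ [0, ∞), x = y^{1/4} ∈ ℝ satisfies x^4 = y, so ψ is surjective.
For the follow-up, such an x exists: taking x = −5 ∈ ℝ gives ψ(−5) = 625 = ψ(5) with −5 ≠ 5.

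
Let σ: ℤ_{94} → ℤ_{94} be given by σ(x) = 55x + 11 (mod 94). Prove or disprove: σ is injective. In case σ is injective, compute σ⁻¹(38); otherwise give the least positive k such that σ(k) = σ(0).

21

Recall: σ is injective if σ(a) = σ(b) implies a = b.
If σ(a) = σ(b), then 55a ≡ 55b (mod 94). Because gcd(55, 94) = 1, we may cancel 55 to get a ≡ b (mod 94).
Therefore σ is injective.
We now compute 55⁻¹ mod 94 explicitly. Euclid's algorithm: 94 = 1·55 + 39, 55 = 1·39 + 16, 39 = 2·16 + 7, 16 = 2·7 + 2, 7 = 3·2 + 1; back-substituting gives 1 = 53·55 − 31·94, so 55⁻¹ ≡ 53 (mod 94).
Since σ is injective, we compute σ⁻¹(38): solve 55x + 11 ≡ 38 (mod 94), i.e. 55x ≡ 27 (mod 94).
Multiplying by 55⁻¹ = 53 gives x ≡ 53·27 = 1431 = 15·94 + 21 ≡ 21 (mod 94).
Check: σ(21) = 55·21 + 11 = 1166 = 12·94 + 38 ≡ 38 (mod 94).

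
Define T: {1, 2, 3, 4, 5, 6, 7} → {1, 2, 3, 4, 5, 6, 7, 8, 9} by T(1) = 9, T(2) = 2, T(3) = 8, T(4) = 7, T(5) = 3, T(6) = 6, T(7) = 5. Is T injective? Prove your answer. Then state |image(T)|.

7

The values T(1), …, T(7) are 9, 2, 8, 7, 3, 6, 5 — all distinct.
So T(x_1) = T(x_2) only when x_1 = x_2, and T is injective.
The image of T is {2, 3, 5, 6, 7, 8, 9}, which has 7 elements.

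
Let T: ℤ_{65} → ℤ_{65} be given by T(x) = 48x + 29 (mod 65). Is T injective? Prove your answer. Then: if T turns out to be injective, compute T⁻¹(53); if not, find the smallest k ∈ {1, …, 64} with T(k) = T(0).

By definition, injectivity means: for all u, v in the domain, T(u) = T(v) implies u = v.
Suppose T(u) = T(v) in ℤ_{65}. Then 48u + 29 ≡ 48v + 29 (mod 65), so 48(u − v) ≡ 0 (mod 65).
Since gcd(48, 65) = 1, 48 is invertible modulo 65, therefore u − v ≡ 0 (mod 65), i.e. u = v.
Hence T is injective.
We now compute 48⁻¹ mod 65 explicitly. Euclid's algorithm: 65 = 1·48 + 17, 48 = 2·17 + 14, 17 = 1·14 + 3, 14 = 4·3 + 2, 3 = 1·2 + 1; back-substituting gives 1 = 42·48 − 31·65, so 48⁻¹ ≡ 42 (mod 65).
Since T is injective, we compute T⁻¹(53): solve 48x + 29 ≡ 53 (mod 65), i.e. 48x ≡ 24 (mod 65).
Multiplying by 48⁻¹ = 42 gives x ≡ 42·24 = 1008 = 15·65 + 33 ≡ 33 (mod 65).
Check: T(33) = 48·33 + 29 = 1613 = 24·65 + 53 ≡ 53 (mod 65).

33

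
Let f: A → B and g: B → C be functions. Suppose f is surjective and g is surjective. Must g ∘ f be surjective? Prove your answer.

surjective

Let c ∈ C. Since g is surjective, there is b ∈ B with g(b) = c. Since f is surjective, there is a ∈ A with f(a) = b.
Then (g ∘ f)(a) = g(b) = c. Therefore g ∘ f is surjective.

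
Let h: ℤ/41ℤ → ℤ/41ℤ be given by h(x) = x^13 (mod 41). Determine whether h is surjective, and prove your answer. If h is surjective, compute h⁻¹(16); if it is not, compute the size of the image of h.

Since 41 is prime, the nonzero elements of ℤ/41ℤ form a cyclic group of order 40.
As gcd(13, 40) = 1, raising to the 13th power is a bijection on this group: if u^13 ≡ v^13 then (uv^{−1})^13 = 1, and the only element of order dividing gcd(13, 40) = 1 is 1, so u = v.
With h(0) = 0 this makes h injective on all of ℤ/41ℤ, hence bijective (finite equal-size domain and codomain). In particular h is surjective.
Since h is surjective, we find the preimage of 16. The inverse of x ↦ x^13 on (ℤ/41ℤ)^× is x ↦ x^37, because 13·37 = 481 = 12·40 + 1 ≡ 1 (mod 40) and x^{40} = 1 for x ≠ 0 (Fermat). So h⁻¹(16) = 16^37 mod 41.
Repeated squaring mod 41: 16^1 ≡ 16, 16^2 ≡ 16² = 256 ≡ 10, 16^4 ≡ 10² = 100 ≡ 18, 16^8 ≡ 18² = 324 ≡ 37, 16^16 ≡ 37² = 1369 ≡ 16, 16^32 ≡ 16² = 256 ≡ 10. Since 37 = 32 + 4 + 1, 16^37 ≡ 10·18·16: 10·18 = 180 ≡ 16, then 16·16 = 256 ≡ 10. So 16^37 ≡ 10 (mod 41).
Hence h⁻¹(16) = 10.

10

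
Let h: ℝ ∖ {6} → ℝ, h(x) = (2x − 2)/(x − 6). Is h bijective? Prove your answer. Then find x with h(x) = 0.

1

If h(x) = 2, cross-multiplying gives 1(2x − 2) = 2(x − 6), which simplifies to −2 = −12 — false.  So 2 has no preimage and h is not surjective.
So h is not bijective.
Solving h(x) = 0: cross-multiplying gives 2x − 2 = 0(x − 6), which rearranges to 2x = 2, so x = 1.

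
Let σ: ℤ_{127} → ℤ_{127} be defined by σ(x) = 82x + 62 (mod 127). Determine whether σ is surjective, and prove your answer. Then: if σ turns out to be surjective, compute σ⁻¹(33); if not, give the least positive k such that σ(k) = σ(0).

122

By definition, surjectivity means every element of the codomain has a preimage under σ.
Since gcd(82, 127) = 1, 82 is invertible modulo 127. Euclid's algorithm: 127 = 1·82 + 45, 82 = 1·45 + 37, 45 = 1·37 + 8, 37 = 4·8 + 5, 8 = 1·5 + 3, 5 = 1·3 + 2, 3 = 1·2 + 1; back-substituting gives 1 = 79·82 − 51·127, so 82⁻¹ ≡ 79 (mod 127).
For any y ∈ ℤ_{127}, x = 79(y − 62) mod 127 satisfies σ(x) = 82·79(y − 62) + 62 ≡ y (since 82·79 ≡ 1 mod 127). So every y has a preimage.
So σ is surjective.
Since σ is surjective, we compute σ⁻¹(33): solve 82x + 62 ≡ 33 (mod 127), i.e. 82x ≡ 98 (mod 127).
Multiplying by 82⁻¹ = 79 gives x ≡ 79·98 = 7742 = 60·127 + 122 ≡ 122 (mod 127).
Check: σ(122) = 82·122 + 62 = 10066 = 79·127 + 33 ≡ 33 (mod 127).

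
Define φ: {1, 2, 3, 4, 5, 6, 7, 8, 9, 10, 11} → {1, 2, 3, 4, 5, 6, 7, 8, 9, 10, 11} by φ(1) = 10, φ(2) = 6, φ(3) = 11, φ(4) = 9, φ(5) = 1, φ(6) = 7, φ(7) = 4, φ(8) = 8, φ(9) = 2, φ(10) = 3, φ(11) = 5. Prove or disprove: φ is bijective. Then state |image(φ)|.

The values 10, 6, 11, 9, 1, 7, 4, 8, 2, 3, 5 are a permutation of {1, 2, 3, 4, 5, 6, 7, 8, 9, 10, 11}: each element appears exactly once.
So φ is injective and surjective, hence bijective.
The image of φ is {1, 2, 3, 4, 5, 6, 7, 8, 9, 10, 11}, which has 11 elements.

11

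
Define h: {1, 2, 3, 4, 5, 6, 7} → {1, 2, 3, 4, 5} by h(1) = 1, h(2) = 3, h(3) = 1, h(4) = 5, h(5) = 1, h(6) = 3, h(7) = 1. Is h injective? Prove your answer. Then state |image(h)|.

h(1) = 1 = h(3) with 1 ≠ 3, so h is not injective.
The image of h is {1, 3, 5}, which has 3 elements.

3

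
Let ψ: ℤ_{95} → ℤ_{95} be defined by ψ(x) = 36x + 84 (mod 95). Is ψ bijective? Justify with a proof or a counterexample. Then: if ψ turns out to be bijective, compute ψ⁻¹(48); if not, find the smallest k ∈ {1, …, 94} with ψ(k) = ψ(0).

Suppose ψ(x_1) = ψ(x_2) in ℤ_{95}. Then 36x_1 + 84 ≡ 36x_2 + 84 (mod 95), hence 36(x_1 − x_2) ≡ 0 (mod 95).
Since gcd(36, 95) = 1, 36 is invertible modulo 95, thus x_1 − x_2 ≡ 0 (mod 95), i.e. x_1 = x_2.
We now compute 36⁻¹ mod 95 explicitly. Euclid's algorithm: 95 = 2·36 + 23, 36 = 1·23 + 13, 23 = 1·13 + 10, 13 = 1·10 + 3, 10 = 3·3 + 1; back-substituting gives 1 = 66·36 − 25·95, so 36⁻¹ ≡ 66 (mod 95).
For any y ∈ ℤ_{95}, x = 66(y − 84) mod 95 satisfies ψ(x) = 36·66(y − 84) + 84 ≡ y (since 36·66 ≡ 1 mod 95). So every y has a preimage.
So ψ is bijective.
Since ψ is bijective, we find ψ⁻¹(48): we need 36x ≡ 48 − 84 ≡ 59 (mod 95). Using 36⁻¹ = 66: x ≡ 66·59 = 3894 = 40·95 + 94, so x = 94.
Check: ψ(94) = 36·94 + 84 = 3468 = 36·95 + 48 ≡ 48 (mod 95).

94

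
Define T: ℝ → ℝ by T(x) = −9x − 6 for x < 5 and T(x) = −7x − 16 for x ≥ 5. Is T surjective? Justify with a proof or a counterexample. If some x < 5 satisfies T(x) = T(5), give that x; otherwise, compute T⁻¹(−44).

38/9

Both pieces are strictly decreasing (slopes −9 and −7), so each is injective on its own interval.
The left piece maps (−∞, 5) onto (−51, ∞); the right piece maps [5, ∞) onto (−∞, −51].
These images together cover ℝ, so T is surjective.
Because the two images are disjoint, no x < 5 has T(x) = T(5), so we compute T⁻¹(−44): −44 lies in (−51, ∞), so solve −9x − 6 = −44: x = (−44 + 6)/(−9) = 38/9.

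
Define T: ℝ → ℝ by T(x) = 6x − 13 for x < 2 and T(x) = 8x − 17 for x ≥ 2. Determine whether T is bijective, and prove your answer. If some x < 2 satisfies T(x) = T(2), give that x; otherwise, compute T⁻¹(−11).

Both pieces are strictly increasing (slopes 6 and 8), so each is injective on its own interval.
The left piece maps (−∞, 2) onto (−∞, −1); the right piece maps [2, ∞) onto [−1, ∞).
Since −1 = −1, the images partition ℝ: T is injective and surjective, hence bijective.
Because the two images are disjoint, no x < 2 has T(x) = T(2), so we compute T⁻¹(−11): −11 lies in (−∞, −1), so solve 6x − 13 = −11: x = (−11 + 13)/6 = 1/3.

1/3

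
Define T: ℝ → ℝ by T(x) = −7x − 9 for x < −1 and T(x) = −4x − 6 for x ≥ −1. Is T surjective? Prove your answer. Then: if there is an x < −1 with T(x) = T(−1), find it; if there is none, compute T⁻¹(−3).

-3/4

Both pieces are strictly decreasing (slopes −7 and −4), so each is injective on its own interval.
The left piece maps (−∞, −1) onto (−2, ∞); the right piece maps [−1, ∞) onto (−∞, −2].
These images together cover ℝ, so T is surjective.
Because the two images are disjoint, no x < −1 has T(x) = T(−1), so we compute T⁻¹(−3): −3 lies in (−∞, −2], so solve −4x − 6 = −3: x = (−3 + 6)/(−4) = −3/4.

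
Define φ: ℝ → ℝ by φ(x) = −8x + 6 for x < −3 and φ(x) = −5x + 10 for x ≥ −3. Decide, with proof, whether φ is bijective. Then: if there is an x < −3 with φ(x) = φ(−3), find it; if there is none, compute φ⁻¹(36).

-15/4

Both pieces are strictly decreasing (slopes −8 and −5), so each is injective on its own interval.
The left piece maps (−∞, −3) onto (30, ∞); the right piece maps [−3, ∞) onto (−∞, 25].
The images leave a gap (30 has no preimage), so φ is not surjective, hence not bijective.
Because the two images are disjoint, no x < −3 has φ(x) = φ(−3), so we compute φ⁻¹(36): 36 lies in (30, ∞), so solve −8x + 6 = 36: x = (36 − 6)/(−8) = −15/4.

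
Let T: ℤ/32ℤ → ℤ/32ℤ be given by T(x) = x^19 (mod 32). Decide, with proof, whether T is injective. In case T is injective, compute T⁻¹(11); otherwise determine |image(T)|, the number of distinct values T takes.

17

T(0) = 0^19 = 0.
T(2): Repeated squaring mod 32: 2^1 ≡ 2, 2^2 ≡ 2² = 4, 2^4 ≡ 4² = 16, 2^8 ≡ 16² = 256 ≡ 0, 2^16 ≡ 0² = 0. Since 19 = 16 + 2 + 1, 2^19 ≡ 0·4·2: 0·4 = 0, then 0·2 = 0. So 2^19 ≡ 0 (mod 32).
So T(0) = T(2) = 0 while 0 ≠ 2, therefore T is not injective.
Since T is not injective, we determine |image(T)|. Computing x^19 mod 32 for each x (by repeated squaring, reducing mod 32 at every step), the values T(0), T(1), …, T(31) are: 0, 1, 0, 27, 0, 29, 0, 23, 0, 25, 0, 19, 0, 21, 0, 15, 0, 17, 0, 11, 0, 13, 0, 7, 0, 9, 0, 3, 0, 5, 0, 31.
The distinct values are {0, 1, 3, 5, 7, 9, 11, 13, 15, 17, 19, 21, 23, 25, 27, 29, 31}; there are 17 of them.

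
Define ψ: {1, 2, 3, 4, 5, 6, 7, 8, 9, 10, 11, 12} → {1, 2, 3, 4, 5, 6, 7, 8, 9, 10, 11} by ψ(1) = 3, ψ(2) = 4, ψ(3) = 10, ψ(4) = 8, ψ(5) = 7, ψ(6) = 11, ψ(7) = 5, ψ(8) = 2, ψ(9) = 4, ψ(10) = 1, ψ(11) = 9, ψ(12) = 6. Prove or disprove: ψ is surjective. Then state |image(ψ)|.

Every element of the codomain has a preimage: 1 = ψ(10), 2 = ψ(8), 3 = ψ(1), 4 = ψ(2), 5 = ψ(7), 6 = ψ(12), 7 = ψ(5), 8 = ψ(4), 9 = ψ(11), 10 = ψ(3), 11 = ψ(6).
Therefore ψ is surjective.
The image of ψ is {1, 2, 3, 4, 5, 6, 7, 8, 9, 10, 11}, which has 11 elements.

11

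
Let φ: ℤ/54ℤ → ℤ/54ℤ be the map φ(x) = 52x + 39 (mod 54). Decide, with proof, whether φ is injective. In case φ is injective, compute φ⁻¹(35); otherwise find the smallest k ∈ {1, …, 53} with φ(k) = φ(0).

We have gcd(52, 54) = 2 > 1. Taking s = 0 and t = 27: φ(0) = 39 and φ(27) = 52·27 + 39 = 1443 ≡ 39 (mod 54).
So φ(0) = φ(27) while 0 ≠ 27, therefore φ is not injective.
Since φ is not injective, we find the least positive k with φ(k) = φ(0): this means 52k ≡ 0 (mod 54), i.e. 54 ∣ 52k. Since gcd(52, 54) = 2, dividing through by 2 this holds exactly when 27 ∣ 26k, and as gcd(26, 27) = 1, exactly when 27 ∣ k.
The smallest positive such k is 27.

27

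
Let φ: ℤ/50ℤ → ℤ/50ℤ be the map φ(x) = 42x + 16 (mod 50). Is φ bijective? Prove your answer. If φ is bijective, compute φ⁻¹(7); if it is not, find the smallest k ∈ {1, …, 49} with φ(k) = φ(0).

We have gcd(42, 50) = 2 > 1. Taking x_1 = 0 and x_2 = 25: φ(0) = 16 and φ(25) = 42·25 + 16 = 1066 ≡ 16 (mod 50).
So φ(0) = φ(25) while 0 ≠ 25, so φ is not injective, hence not bijective.
Since φ is not bijective, we find the least positive k with φ(k) = φ(0): this means 42k ≡ 0 (mod 50), i.e. 50 ∣ 42k. Since gcd(42, 50) = 2, dividing through by 2 this holds exactly when 25 ∣ 21k, and as gcd(21, 25) = 1, exactly when 25 ∣ k.
The smallest positive such k is 25.

25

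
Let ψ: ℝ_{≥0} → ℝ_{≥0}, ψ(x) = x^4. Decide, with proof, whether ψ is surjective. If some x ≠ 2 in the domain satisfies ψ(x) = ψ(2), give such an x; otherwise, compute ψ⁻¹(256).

4

For any y ∈ ℝ_{≥0}, x = y^{1/4} ∈ ℝ_{≥0} gives ψ(x) = y, so ψ is surjective.
Since x ↦ x^4 is strictly increasing on ℝ_{≥0}, it is injective there, so no x ≠ 2 in the domain has ψ(x) = ψ(2). We therefore compute ψ⁻¹(256) = 256^{1/4} = 4 (indeed 4^4 = 256).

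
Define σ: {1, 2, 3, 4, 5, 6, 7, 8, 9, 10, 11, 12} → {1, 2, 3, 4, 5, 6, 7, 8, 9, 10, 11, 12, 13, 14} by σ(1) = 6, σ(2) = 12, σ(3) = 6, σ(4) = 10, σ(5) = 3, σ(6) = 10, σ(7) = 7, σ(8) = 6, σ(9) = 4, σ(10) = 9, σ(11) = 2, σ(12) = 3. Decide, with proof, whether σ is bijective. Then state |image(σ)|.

8

σ(1) = 6 = σ(3) with 1 ≠ 3, so σ is not injective, hence not bijective.
The image of σ is {2, 3, 4, 6, 7, 9, 10, 12}, which has 8 elements.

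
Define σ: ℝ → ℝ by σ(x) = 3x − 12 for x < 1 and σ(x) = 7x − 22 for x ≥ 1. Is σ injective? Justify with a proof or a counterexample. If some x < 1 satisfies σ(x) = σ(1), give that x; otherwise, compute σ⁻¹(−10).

-1

Both pieces are strictly increasing (slopes 3 and 7), so each is injective on its own interval.
The left piece maps (−∞, 1) onto (−∞, −9); the right piece maps [1, ∞) onto [−15, ∞).
These images overlap. In particular σ(1) = −15 (right piece), and solving 3x − 12 = −15 on the left piece gives x = −1 < 1.
So σ(−1) = σ(1) with −1 ≠ 1, and σ is not injective. This x = −1 is the requested value below 1.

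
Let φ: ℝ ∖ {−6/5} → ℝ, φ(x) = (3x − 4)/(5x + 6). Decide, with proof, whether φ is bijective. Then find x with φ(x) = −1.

If φ(x) = 3/5, cross-multiplying gives 5(3x − 4) = 3(5x + 6), which simplifies to −20 = 18 — false.  So 3/5 has no preimage and φ is not surjective.
Thus φ is not bijective.
Solving φ(x) = −1: cross-multiplying gives 3x − 4 = −1(5x + 6), which rearranges to 8x = −2, so x = −1/4.

-1/4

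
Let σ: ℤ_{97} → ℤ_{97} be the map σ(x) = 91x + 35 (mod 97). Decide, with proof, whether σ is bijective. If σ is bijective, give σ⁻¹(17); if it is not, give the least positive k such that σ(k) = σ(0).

3

Suppose σ(a) = σ(b) in ℤ_{97}. Then 91a + 35 ≡ 91b + 35 (mod 97), thus 91(a − b) ≡ 0 (mod 97).
Since gcd(91, 97) = 1, 91 is invertible modulo 97, hence a − b ≡ 0 (mod 97), i.e. a = b.
We now compute 91⁻¹ mod 97 explicitly. Euclid's algorithm: 97 = 1·91 + 6, 91 = 15·6 + 1; back-substituting gives 1 = 16·91 − 15·97, so 91⁻¹ ≡ 16 (mod 97).
For any y ∈ ℤ_{97}, x = 16(y − 35) mod 97 satisfies σ(x) = 91·16(y − 35) + 35 ≡ y (since 91·16 ≡ 1 mod 97). So every y has a preimage.
Therefore σ is bijective.
Since σ is bijective, we compute σ⁻¹(17): solve 91x + 35 ≡ 17 (mod 97), i.e. 91x ≡ 79 (mod 97).
Multiplying by 91⁻¹ = 16 gives x ≡ 16·79 = 1264 = 13·97 + 3 ≡ 3 (mod 97).
Check: σ(3) = 91·3 + 35 = 308 = 3·97 + 17 ≡ 17 (mod 97).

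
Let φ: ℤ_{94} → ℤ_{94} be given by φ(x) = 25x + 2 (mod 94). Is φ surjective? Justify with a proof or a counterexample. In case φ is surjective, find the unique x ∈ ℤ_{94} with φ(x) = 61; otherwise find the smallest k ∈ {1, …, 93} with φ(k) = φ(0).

Since gcd(25, 94) = 1, 25 is invertible modulo 94. Euclid's algorithm: 94 = 3·25 + 19, 25 = 1·19 + 6, 19 = 3·6 + 1; back-substituting gives 1 = 79·25 − 21·94, so 25⁻¹ ≡ 79 (mod 94).
For any y ∈ ℤ_{94}, x = 79(y − 2) mod 94 satisfies φ(x) = 25·79(y − 2) + 2 ≡ y (since 25·79 ≡ 1 mod 94). So every y has a preimage.
So φ is surjective.
Since φ is surjective, we compute φ⁻¹(61): solve 25x + 2 ≡ 61 (mod 94), i.e. 25x ≡ 59 (mod 94).
Multiplying by 25⁻¹ = 79 gives x ≡ 79·59 = 4661 = 49·94 + 55 ≡ 55 (mod 94).
Check: φ(55) = 25·55 + 2 = 1377 = 14·94 + 61 ≡ 61 (mod 94).

55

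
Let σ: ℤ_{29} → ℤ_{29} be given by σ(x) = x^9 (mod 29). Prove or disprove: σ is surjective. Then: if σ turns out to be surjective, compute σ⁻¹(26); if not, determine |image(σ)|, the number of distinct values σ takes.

15

Since 29 is prime, the nonzero elements of ℤ_{29} form a cyclic group of order 28.
As gcd(9, 28) = 1, raising to the 9th power is a bijection on this group: if a^9 ≡ b^9 then (ab^{−1})^9 = 1, and the only element of order dividing gcd(9, 28) = 1 is 1, so a = b.
With σ(0) = 0 this makes σ injective on all of ℤ_{29}, hence bijective (finite equal-size domain and codomain). In particular σ is surjective.
Since σ is surjective, we find the preimage of 26. The inverse of x ↦ x^9 on (ℤ_{29})^× is x ↦ x^25, because 9·25 = 225 = 8·28 + 1 ≡ 1 (mod 28) and x^{28} = 1 for x ≠ 0 (Fermat). So σ⁻¹(26) = 26^25 mod 29.
Repeated squaring mod 29: 26^1 ≡ 26, 26^2 ≡ 26² = 676 ≡ 9, 26^4 ≡ 9² = 81 ≡ 23, 26^8 ≡ 23² = 529 ≡ 7, 26^16 ≡ 7² = 49 ≡ 20. Since 25 = 16 + 8 + 1, 26^25 ≡ 20·7·26: 20·7 = 140 ≡ 24, then 24·26 = 624 ≡ 15. So 26^25 ≡ 15 (mod 29).
Hence σ⁻¹(26) = 15.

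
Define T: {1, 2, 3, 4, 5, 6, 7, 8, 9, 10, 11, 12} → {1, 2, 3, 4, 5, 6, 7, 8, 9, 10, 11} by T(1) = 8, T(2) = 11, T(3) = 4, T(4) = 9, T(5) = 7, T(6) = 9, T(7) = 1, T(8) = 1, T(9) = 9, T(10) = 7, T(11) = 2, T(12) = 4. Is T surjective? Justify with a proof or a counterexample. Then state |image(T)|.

No element maps to 3, so T is not surjective.
The image of T is {1, 2, 4, 7, 8, 9, 11}, which has 7 elements.

7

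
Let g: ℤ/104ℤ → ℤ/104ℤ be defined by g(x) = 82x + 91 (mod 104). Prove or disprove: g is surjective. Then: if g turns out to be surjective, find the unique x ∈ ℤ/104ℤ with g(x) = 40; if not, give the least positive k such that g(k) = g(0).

52

Recall: surjectivity means every element of the codomain has a preimage under g.
Since gcd(82, 104) = 2, we have 82x ≡ 0 (mod 2) for all x, so g(x) ≡ 1 (mod 2).
But 0 ≢ 1 (mod 2), so 0 ∈ ℤ/104ℤ has no preimage. Therefore g is not surjective.
Since g is not surjective, we find the least positive k with g(k) = g(0): this means 82k ≡ 0 (mod 104), i.e. 104 ∣ 82k. Since gcd(82, 104) = 2, dividing through by 2 this holds exactly when 52 ∣ 41k, and as gcd(41, 52) = 1, exactly when 52 ∣ k.
The smallest positive such k is 52.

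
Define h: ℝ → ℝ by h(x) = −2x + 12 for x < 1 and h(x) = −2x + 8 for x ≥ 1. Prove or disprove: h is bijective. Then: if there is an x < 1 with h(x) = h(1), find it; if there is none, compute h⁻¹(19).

-7/2

Both pieces are strictly decreasing (slopes −2 and −2), so each is injective on its own interval.
The left piece maps (−∞, 1) onto (10, ∞); the right piece maps [1, ∞) onto (−∞, 6].
The images leave a gap (10 has no preimage), so h is not surjective, hence not bijective.
Because the two images are disjoint, no x < 1 has h(x) = h(1), so we compute h⁻¹(19): 19 lies in (10, ∞), so solve −2x + 12 = 19: x = (19 − 12)/(−2) = −7/2.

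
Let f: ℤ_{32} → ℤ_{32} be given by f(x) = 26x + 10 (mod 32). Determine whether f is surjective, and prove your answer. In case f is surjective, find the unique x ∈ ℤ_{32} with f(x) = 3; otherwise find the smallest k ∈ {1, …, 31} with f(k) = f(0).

16

Since gcd(26, 32) = 2, we have 26x ≡ 0 (mod 2) for all x, so f(x) ≡ 0 (mod 2).
But 1 ≢ 0 (mod 2), so 1 ∈ ℤ_{32} has no preimage. So f is not surjective.
Since f is not surjective, we find the least positive k with f(k) = f(0): this means 26k ≡ 0 (mod 32), i.e. 32 ∣ 26k. Since gcd(26, 32) = 2, dividing through by 2 this holds exactly when 16 ∣ 13k, and as gcd(13, 16) = 1, exactly when 16 ∣ k.
The smallest positive such k is 16.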